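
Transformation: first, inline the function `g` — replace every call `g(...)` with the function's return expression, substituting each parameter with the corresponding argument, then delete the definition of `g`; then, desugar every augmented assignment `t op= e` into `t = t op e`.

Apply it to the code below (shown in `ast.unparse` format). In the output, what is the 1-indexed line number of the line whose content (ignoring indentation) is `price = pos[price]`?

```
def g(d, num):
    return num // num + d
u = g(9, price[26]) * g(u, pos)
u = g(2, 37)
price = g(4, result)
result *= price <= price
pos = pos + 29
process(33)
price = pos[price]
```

7

Transformed code:
u = (price[26] // price[26] + 9) * (pos // pos + u)
u = 37 // 37 + 2
price = result // result + 4
result = result * (price <= price)
pos = pos + 29
process(33)
price = pos[price]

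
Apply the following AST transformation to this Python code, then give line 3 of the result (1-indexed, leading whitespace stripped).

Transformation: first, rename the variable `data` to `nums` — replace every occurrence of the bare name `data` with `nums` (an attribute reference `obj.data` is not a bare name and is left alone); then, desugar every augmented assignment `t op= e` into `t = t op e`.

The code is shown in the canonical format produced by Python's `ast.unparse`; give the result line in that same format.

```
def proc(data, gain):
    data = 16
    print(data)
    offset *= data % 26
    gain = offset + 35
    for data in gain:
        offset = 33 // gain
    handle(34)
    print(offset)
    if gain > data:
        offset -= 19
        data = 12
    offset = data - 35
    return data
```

Transformed code:
def proc(nums, gain):
    nums = 16
    print(nums)
    offset = offset * (nums % 26)
    gain = offset + 35
    for nums in gain:
        offset = 33 // gain
    handle(34)
    print(offset)
    if gain > nums:
        offset = offset - 19
        nums = 12
    offset = nums - 35
    return nums

print(nums)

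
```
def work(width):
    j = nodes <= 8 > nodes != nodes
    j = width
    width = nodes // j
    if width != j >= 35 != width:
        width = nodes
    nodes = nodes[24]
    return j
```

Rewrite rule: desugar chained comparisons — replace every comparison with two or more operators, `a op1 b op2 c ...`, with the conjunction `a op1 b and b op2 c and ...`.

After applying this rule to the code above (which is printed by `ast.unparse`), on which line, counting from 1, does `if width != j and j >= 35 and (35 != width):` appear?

Transformed code:
def work(width):
    j = nodes <= 8 and 8 > nodes and (nodes != nodes)
    j = width
    width = nodes // j
    if width != j and j >= 35 and (35 != width):
        width = nodes
    nodes = nodes[24]
    return j

5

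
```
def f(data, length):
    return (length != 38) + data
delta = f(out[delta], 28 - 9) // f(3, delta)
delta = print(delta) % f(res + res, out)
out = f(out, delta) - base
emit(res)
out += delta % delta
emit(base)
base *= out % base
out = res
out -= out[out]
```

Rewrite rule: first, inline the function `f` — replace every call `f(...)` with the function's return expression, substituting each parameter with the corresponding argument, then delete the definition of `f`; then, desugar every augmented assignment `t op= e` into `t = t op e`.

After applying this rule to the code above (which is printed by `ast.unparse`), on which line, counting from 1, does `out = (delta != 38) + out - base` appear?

3

Transformed code:
delta = ((28 - 9 != 38) + out[delta]) // ((delta != 38) + 3)
delta = print(delta) % ((out != 38) + (res + res))
out = (delta != 38) + out - base
emit(res)
out = out + delta % delta
emit(base)
base = base * (out % base)
out = res
out = out - out[out]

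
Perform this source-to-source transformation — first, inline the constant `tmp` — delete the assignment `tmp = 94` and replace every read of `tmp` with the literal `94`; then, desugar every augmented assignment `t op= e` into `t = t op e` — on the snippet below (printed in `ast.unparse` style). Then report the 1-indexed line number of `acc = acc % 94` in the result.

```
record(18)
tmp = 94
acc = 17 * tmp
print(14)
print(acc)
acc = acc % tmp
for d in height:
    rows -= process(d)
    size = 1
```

Transformed code:
record(18)
acc = 17 * 94
print(14)
print(acc)
acc = acc % 94
for d in height:
    rows = rows - process(d)
    size = 1

5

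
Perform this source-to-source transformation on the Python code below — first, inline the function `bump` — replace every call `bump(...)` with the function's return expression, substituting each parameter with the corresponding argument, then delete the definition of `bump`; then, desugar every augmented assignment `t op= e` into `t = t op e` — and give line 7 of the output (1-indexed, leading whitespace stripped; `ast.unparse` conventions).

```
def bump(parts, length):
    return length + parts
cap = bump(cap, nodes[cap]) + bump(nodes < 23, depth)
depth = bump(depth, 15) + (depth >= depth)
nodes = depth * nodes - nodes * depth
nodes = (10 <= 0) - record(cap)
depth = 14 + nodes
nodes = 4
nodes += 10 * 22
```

Transformed code:
cap = nodes[cap] + cap + (depth + (nodes < 23))
depth = 15 + depth + (depth >= depth)
nodes = depth * nodes - nodes * depth
nodes = (10 <= 0) - record(cap)
depth = 14 + nodes
nodes = 4
nodes = nodes + 10 * 22

nodes = nodes + 10 * 22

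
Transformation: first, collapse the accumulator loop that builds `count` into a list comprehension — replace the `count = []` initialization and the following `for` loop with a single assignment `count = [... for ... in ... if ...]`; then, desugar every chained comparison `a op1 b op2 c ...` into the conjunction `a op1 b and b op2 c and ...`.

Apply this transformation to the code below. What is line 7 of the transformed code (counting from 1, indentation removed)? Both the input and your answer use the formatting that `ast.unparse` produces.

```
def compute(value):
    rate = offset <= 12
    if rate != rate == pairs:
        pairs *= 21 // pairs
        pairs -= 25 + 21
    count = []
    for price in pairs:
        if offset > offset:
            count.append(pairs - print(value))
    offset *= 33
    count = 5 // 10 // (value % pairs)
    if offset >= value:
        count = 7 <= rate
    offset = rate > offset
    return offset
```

offset *= 33

Transformed code:
def compute(value):
    rate = offset <= 12
    if rate != rate and rate == pairs:
        pairs *= 21 // pairs
        pairs -= 25 + 21
    count = [pairs - print(value) for price in pairs if offset > offset]
    offset *= 33
    count = 5 // 10 // (value % pairs)
    if offset >= value:
        count = 7 <= rate
    offset = rate > offset
    return offset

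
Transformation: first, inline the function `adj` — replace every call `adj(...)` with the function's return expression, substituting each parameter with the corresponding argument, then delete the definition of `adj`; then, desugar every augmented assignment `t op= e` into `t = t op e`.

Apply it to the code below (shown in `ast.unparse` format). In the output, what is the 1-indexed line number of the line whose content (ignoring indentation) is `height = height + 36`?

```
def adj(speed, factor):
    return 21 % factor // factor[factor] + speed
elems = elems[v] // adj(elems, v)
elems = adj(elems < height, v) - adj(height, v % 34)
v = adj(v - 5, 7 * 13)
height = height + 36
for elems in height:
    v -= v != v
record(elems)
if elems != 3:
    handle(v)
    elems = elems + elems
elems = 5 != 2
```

Transformed code:
elems = elems[v] // (21 % v // v[v] + elems)
elems = 21 % v // v[v] + (elems < height) - (21 % (v % 34) // (v % 34)[v % 34] + height)
v = 21 % (7 * 13) // (7 * 13)[7 * 13] + (v - 5)
height = height + 36
for elems in height:
    v = v - (v != v)
record(elems)
if elems != 3:
    handle(v)
    elems = elems + elems
elems = 5 != 2

4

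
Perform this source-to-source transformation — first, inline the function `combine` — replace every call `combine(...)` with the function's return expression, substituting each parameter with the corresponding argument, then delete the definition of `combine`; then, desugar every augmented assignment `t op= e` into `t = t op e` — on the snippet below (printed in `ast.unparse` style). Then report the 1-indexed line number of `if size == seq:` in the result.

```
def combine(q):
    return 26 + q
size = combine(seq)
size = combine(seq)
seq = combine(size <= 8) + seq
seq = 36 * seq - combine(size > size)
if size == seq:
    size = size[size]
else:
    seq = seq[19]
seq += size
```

5

Transformed code:
size = 26 + seq
size = 26 + seq
seq = 26 + (size <= 8) + seq
seq = 36 * seq - (26 + (size > size))
if size == seq:
    size = size[size]
else:
    seq = seq[19]
seq = seq + size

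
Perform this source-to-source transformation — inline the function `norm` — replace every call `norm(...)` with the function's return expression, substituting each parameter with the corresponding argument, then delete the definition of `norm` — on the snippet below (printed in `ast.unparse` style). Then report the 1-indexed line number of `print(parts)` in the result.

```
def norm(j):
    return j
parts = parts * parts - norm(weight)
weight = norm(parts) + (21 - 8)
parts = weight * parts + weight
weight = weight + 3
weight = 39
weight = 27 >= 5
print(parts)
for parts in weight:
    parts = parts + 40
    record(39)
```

7

Transformed code:
parts = parts * parts - weight
weight = parts + (21 - 8)
parts = weight * parts + weight
weight = weight + 3
weight = 39
weight = 27 >= 5
print(parts)
for parts in weight:
    parts = parts + 40
    record(39)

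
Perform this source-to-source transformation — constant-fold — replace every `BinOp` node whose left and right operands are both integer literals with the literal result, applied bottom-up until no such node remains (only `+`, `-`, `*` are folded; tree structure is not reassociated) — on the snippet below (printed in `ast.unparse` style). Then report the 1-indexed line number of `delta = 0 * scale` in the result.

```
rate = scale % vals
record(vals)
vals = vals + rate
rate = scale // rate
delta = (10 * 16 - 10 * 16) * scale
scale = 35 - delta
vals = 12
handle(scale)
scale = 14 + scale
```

5

Transformed code:
rate = scale % vals
record(vals)
vals = vals + rate
rate = scale // rate
delta = 0 * scale
scale = 35 - delta
vals = 12
handle(scale)
scale = 14 + scale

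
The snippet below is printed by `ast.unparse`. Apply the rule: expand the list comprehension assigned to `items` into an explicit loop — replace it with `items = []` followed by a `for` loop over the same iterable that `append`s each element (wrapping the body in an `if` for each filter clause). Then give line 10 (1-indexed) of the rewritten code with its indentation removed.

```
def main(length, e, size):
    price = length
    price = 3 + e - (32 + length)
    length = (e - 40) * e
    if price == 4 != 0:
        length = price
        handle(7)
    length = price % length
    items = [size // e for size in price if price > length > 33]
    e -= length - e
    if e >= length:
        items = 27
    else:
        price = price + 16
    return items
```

for size in price:

Transformed code:
def main(length, e, size):
    price = length
    price = 3 + e - (32 + length)
    length = (e - 40) * e
    if price == 4 != 0:
        length = price
        handle(7)
    length = price % length
    items = []
    for size in price:
        if price > length > 33:
            items.append(size // e)
    e -= length - e
    if e >= length:
        items = 27
    else:
        price = price + 16
    return items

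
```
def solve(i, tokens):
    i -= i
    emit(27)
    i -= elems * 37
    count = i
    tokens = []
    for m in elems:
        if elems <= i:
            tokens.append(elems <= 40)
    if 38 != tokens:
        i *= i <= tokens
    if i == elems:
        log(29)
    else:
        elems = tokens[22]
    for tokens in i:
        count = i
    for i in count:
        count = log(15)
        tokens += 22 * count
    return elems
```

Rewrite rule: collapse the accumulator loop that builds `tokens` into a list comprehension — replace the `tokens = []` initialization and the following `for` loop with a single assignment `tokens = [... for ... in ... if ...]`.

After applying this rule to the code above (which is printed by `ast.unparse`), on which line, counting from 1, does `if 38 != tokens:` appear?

7

Transformed code:
def solve(i, tokens):
    i -= i
    emit(27)
    i -= elems * 37
    count = i
    tokens = [elems <= 40 for m in elems if elems <= i]
    if 38 != tokens:
        i *= i <= tokens
    if i == elems:
        log(29)
    else:
        elems = tokens[22]
    for tokens in i:
        count = i
    for i in count:
        count = log(15)
        tokens += 22 * count
    return elems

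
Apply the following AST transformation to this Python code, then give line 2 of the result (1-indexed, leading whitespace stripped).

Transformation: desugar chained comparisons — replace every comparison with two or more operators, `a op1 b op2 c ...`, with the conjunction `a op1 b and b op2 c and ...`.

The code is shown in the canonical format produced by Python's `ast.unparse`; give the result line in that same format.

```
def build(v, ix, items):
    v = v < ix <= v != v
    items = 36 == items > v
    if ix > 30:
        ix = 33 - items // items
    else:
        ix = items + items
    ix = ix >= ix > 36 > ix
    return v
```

Transformed code:
def build(v, ix, items):
    v = v < ix and ix <= v and (v != v)
    items = 36 == items and items > v
    if ix > 30:
        ix = 33 - items // items
    else:
        ix = items + items
    ix = ix >= ix and ix > 36 and (36 > ix)
    return v

v = v < ix and ix <= v and (v != v)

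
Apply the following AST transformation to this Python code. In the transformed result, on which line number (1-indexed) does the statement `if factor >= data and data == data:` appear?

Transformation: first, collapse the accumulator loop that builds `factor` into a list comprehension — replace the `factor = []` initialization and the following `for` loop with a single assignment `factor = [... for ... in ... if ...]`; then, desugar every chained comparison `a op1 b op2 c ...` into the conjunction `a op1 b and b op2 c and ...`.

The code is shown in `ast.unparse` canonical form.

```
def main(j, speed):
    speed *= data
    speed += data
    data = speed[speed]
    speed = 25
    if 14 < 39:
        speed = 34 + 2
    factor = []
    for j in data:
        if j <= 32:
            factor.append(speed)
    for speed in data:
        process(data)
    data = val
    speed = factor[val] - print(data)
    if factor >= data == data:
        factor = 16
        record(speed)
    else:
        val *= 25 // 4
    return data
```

13

Transformed code:
def main(j, speed):
    speed *= data
    speed += data
    data = speed[speed]
    speed = 25
    if 14 < 39:
        speed = 34 + 2
    factor = [speed for j in data if j <= 32]
    for speed in data:
        process(data)
    data = val
    speed = factor[val] - print(data)
    if factor >= data and data == data:
        factor = 16
        record(speed)
    else:
        val *= 25 // 4
    return data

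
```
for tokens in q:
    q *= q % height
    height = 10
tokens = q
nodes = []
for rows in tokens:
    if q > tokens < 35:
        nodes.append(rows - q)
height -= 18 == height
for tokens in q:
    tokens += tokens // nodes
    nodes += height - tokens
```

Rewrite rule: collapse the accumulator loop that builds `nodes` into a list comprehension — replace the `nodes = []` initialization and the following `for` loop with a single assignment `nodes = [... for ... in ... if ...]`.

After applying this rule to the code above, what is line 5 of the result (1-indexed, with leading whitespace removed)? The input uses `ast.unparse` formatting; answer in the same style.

Transformed code:
for tokens in q:
    q *= q % height
    height = 10
tokens = q
nodes = [rows - q for rows in tokens if q > tokens < 35]
height -= 18 == height
for tokens in q:
    tokens += tokens // nodes
    nodes += height - tokens

nodes = [rows - q for rows in tokens if q > tokens < 35]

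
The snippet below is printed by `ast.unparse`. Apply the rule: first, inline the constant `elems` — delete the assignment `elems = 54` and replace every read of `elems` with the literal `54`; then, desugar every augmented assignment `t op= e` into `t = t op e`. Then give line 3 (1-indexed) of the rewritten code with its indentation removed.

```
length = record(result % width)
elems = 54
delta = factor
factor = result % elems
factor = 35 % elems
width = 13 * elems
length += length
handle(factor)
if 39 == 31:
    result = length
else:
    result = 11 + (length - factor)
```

Transformed code:
length = record(result % width)
delta = factor
factor = result % 54
factor = 35 % 54
width = 13 * 54
length = length + length
handle(factor)
if 39 == 31:
    result = length
else:
    result = 11 + (length - factor)

factor = result % 54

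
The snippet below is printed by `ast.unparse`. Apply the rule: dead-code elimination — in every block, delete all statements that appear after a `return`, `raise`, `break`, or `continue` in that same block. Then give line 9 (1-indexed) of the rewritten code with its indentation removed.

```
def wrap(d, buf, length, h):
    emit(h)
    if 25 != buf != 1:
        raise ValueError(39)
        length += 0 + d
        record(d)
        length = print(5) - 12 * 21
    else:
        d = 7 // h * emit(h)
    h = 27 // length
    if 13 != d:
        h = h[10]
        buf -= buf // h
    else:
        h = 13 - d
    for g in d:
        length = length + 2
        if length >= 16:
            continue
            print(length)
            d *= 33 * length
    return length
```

Transformed code:
def wrap(d, buf, length, h):
    emit(h)
    if 25 != buf != 1:
        raise ValueError(39)
    else:
        d = 7 // h * emit(h)
    h = 27 // length
    if 13 != d:
        h = h[10]
        buf -= buf // h
    else:
        h = 13 - d
    for g in d:
        length = length + 2
        if length >= 16:
            continue
    return length

h = h[10]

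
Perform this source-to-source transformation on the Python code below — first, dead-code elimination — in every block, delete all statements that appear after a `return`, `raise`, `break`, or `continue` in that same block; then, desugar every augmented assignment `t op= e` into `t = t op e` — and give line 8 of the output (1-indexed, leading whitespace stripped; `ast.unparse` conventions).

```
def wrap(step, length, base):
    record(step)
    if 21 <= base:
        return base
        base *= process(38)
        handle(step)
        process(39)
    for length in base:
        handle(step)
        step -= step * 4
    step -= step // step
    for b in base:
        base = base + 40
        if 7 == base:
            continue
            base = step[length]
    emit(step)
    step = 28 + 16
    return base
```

step = step - step // step

Transformed code:
def wrap(step, length, base):
    record(step)
    if 21 <= base:
        return base
    for length in base:
        handle(step)
        step = step - step * 4
    step = step - step // step
    for b in base:
        base = base + 40
        if 7 == base:
            continue
    emit(step)
    step = 28 + 16
    return base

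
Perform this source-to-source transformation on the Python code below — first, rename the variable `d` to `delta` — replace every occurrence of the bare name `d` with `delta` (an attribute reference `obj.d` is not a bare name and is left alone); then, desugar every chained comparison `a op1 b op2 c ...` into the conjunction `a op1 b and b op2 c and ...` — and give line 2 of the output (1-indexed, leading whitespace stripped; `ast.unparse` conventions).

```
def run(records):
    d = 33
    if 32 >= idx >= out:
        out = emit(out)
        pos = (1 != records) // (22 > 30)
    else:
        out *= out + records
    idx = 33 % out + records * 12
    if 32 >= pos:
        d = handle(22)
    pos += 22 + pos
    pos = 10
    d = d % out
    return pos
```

delta = 33

Transformed code:
def run(records):
    delta = 33
    if 32 >= idx and idx >= out:
        out = emit(out)
        pos = (1 != records) // (22 > 30)
    else:
        out *= out + records
    idx = 33 % out + records * 12
    if 32 >= pos:
        delta = handle(22)
    pos += 22 + pos
    pos = 10
    delta = delta % out
    return pos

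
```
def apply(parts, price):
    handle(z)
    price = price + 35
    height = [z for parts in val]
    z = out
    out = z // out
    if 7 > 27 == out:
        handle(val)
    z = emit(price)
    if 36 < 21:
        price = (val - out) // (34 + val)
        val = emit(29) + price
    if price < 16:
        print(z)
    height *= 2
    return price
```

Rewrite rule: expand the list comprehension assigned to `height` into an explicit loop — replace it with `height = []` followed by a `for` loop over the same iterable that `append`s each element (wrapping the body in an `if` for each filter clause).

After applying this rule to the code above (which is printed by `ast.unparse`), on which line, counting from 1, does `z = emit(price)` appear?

Transformed code:
def apply(parts, price):
    handle(z)
    price = price + 35
    height = []
    for parts in val:
        height.append(z)
    z = out
    out = z // out
    if 7 > 27 == out:
        handle(val)
    z = emit(price)
    if 36 < 21:
        price = (val - out) // (34 + val)
        val = emit(29) + price
    if price < 16:
        print(z)
    height *= 2
    return price

11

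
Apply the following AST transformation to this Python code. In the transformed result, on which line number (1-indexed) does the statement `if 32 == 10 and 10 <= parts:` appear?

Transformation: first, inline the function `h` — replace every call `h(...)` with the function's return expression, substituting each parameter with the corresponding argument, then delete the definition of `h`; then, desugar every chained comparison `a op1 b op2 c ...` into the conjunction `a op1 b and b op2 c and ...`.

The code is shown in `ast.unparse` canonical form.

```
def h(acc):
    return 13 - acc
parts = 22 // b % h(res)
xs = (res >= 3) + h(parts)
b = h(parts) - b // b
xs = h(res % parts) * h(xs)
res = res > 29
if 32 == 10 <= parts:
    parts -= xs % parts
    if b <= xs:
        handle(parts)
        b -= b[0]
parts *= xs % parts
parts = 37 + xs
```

Transformed code:
parts = 22 // b % (13 - res)
xs = (res >= 3) + (13 - parts)
b = 13 - parts - b // b
xs = (13 - res % parts) * (13 - xs)
res = res > 29
if 32 == 10 and 10 <= parts:
    parts -= xs % parts
    if b <= xs:
        handle(parts)
        b -= b[0]
parts *= xs % parts
parts = 37 + xs

6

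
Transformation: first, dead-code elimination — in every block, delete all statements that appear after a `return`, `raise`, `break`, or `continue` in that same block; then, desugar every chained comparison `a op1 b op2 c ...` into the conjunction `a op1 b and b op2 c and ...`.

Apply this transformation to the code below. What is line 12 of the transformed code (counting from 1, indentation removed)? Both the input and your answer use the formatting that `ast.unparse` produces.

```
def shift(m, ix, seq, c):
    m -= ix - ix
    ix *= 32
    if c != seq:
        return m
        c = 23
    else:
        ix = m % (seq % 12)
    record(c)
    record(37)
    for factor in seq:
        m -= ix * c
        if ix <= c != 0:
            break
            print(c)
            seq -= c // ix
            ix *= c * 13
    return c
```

Transformed code:
def shift(m, ix, seq, c):
    m -= ix - ix
    ix *= 32
    if c != seq:
        return m
    else:
        ix = m % (seq % 12)
    record(c)
    record(37)
    for factor in seq:
        m -= ix * c
        if ix <= c and c != 0:
            break
    return c

if ix <= c and c != 0:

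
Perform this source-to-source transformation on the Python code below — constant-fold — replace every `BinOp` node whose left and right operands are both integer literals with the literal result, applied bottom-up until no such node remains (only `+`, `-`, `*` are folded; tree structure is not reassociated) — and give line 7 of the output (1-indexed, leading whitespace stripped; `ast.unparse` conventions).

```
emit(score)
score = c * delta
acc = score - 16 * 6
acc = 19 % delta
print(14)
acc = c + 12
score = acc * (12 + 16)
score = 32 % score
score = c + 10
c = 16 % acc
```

Transformed code:
emit(score)
score = c * delta
acc = score - 96
acc = 19 % delta
print(14)
acc = c + 12
score = acc * 28
score = 32 % score
score = c + 10
c = 16 % acc

score = acc * 28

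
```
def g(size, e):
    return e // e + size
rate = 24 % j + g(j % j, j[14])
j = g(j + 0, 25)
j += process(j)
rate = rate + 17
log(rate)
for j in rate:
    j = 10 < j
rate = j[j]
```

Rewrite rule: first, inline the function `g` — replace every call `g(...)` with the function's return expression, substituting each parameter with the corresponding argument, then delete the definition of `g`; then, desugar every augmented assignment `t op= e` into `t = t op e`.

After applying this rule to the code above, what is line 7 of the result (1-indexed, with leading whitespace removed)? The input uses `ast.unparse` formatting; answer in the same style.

Transformed code:
rate = 24 % j + (j[14] // j[14] + j % j)
j = 25 // 25 + (j + 0)
j = j + process(j)
rate = rate + 17
log(rate)
for j in rate:
    j = 10 < j
rate = j[j]

j = 10 < j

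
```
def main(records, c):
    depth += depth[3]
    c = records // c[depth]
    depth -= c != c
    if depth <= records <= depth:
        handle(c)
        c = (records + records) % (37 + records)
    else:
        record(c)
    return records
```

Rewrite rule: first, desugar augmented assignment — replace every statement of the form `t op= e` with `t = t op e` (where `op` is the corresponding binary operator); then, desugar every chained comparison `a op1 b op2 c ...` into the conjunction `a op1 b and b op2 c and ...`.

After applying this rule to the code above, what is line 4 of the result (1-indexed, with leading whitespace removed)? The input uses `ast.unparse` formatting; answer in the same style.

depth = depth - (c != c)

Transformed code:
def main(records, c):
    depth = depth + depth[3]
    c = records // c[depth]
    depth = depth - (c != c)
    if depth <= records and records <= depth:
        handle(c)
        c = (records + records) % (37 + records)
    else:
        record(c)
    return records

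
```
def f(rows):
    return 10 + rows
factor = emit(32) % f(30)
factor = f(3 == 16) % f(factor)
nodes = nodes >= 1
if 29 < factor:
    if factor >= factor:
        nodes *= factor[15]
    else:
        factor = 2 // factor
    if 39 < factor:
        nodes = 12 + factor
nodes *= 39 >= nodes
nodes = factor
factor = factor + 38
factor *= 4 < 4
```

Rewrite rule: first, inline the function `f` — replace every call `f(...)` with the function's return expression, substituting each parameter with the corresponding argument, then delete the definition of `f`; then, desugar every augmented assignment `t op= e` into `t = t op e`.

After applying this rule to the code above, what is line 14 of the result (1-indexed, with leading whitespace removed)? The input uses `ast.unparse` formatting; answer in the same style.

Transformed code:
factor = emit(32) % (10 + 30)
factor = (10 + (3 == 16)) % (10 + factor)
nodes = nodes >= 1
if 29 < factor:
    if factor >= factor:
        nodes = nodes * factor[15]
    else:
        factor = 2 // factor
    if 39 < factor:
        nodes = 12 + factor
nodes = nodes * (39 >= nodes)
nodes = factor
factor = factor + 38
factor = factor * (4 < 4)

factor = factor * (4 < 4)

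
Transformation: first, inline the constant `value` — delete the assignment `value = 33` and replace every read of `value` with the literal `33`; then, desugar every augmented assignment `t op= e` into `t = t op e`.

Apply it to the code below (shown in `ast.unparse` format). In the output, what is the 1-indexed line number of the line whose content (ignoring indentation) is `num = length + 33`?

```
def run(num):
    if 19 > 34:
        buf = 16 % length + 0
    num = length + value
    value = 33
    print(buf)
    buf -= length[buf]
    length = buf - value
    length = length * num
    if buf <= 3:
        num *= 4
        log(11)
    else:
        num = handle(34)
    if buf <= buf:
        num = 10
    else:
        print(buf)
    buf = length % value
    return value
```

4

Transformed code:
def run(num):
    if 19 > 34:
        buf = 16 % length + 0
    num = length + 33
    print(buf)
    buf = buf - length[buf]
    length = buf - 33
    length = length * num
    if buf <= 3:
        num = num * 4
        log(11)
    else:
        num = handle(34)
    if buf <= buf:
        num = 10
    else:
        print(buf)
    buf = length % 33
    return 33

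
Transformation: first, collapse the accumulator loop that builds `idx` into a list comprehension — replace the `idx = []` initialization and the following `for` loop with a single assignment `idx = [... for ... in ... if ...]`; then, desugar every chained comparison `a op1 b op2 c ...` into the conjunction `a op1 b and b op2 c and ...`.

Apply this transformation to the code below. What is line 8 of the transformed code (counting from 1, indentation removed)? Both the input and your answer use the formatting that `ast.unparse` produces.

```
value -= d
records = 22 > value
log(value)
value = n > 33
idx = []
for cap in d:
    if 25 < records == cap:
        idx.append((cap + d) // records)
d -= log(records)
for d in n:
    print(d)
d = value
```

Transformed code:
value -= d
records = 22 > value
log(value)
value = n > 33
idx = [(cap + d) // records for cap in d if 25 < records and records == cap]
d -= log(records)
for d in n:
    print(d)
d = value

print(d)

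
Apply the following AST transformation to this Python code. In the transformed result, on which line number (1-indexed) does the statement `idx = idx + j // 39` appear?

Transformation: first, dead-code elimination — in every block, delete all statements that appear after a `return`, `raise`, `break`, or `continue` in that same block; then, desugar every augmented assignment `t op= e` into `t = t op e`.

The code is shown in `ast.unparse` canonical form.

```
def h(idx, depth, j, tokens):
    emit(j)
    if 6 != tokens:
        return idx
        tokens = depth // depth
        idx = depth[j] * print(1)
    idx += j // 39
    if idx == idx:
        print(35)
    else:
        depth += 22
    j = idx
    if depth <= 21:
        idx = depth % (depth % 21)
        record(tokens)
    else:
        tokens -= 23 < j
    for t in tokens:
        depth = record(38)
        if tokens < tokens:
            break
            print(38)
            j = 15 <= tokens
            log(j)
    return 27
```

5

Transformed code:
def h(idx, depth, j, tokens):
    emit(j)
    if 6 != tokens:
        return idx
    idx = idx + j // 39
    if idx == idx:
        print(35)
    else:
        depth = depth + 22
    j = idx
    if depth <= 21:
        idx = depth % (depth % 21)
        record(tokens)
    else:
        tokens = tokens - (23 < j)
    for t in tokens:
        depth = record(38)
        if tokens < tokens:
            break
    return 27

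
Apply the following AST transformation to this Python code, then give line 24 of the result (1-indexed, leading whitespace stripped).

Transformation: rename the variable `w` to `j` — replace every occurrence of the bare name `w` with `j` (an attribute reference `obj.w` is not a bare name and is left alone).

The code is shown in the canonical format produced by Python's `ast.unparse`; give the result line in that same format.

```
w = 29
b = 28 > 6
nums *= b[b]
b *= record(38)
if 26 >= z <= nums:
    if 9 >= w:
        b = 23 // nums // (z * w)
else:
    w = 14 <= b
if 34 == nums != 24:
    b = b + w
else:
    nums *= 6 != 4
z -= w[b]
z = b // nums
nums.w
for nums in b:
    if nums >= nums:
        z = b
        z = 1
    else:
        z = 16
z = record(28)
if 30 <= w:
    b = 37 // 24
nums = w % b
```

Transformed code:
j = 29
b = 28 > 6
nums *= b[b]
b *= record(38)
if 26 >= z <= nums:
    if 9 >= j:
        b = 23 // nums // (z * j)
else:
    j = 14 <= b
if 34 == nums != 24:
    b = b + j
else:
    nums *= 6 != 4
z -= j[b]
z = b // nums
nums.w
for nums in b:
    if nums >= nums:
        z = b
        z = 1
    else:
        z = 16
z = record(28)
if 30 <= j:
    b = 37 // 24
nums = j % b

if 30 <= j:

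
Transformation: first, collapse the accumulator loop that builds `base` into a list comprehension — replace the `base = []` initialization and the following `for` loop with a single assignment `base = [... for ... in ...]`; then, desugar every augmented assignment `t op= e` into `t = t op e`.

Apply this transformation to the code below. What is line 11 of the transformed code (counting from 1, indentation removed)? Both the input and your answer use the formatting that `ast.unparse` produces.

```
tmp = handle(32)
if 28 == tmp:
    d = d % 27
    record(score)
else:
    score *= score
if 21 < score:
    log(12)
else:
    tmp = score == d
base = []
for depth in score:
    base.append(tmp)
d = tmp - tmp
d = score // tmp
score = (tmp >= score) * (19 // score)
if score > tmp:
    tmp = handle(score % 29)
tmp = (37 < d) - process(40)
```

base = [tmp for depth in score]

Transformed code:
tmp = handle(32)
if 28 == tmp:
    d = d % 27
    record(score)
else:
    score = score * score
if 21 < score:
    log(12)
else:
    tmp = score == d
base = [tmp for depth in score]
d = tmp - tmp
d = score // tmp
score = (tmp >= score) * (19 // score)
if score > tmp:
    tmp = handle(score % 29)
tmp = (37 < d) - process(40)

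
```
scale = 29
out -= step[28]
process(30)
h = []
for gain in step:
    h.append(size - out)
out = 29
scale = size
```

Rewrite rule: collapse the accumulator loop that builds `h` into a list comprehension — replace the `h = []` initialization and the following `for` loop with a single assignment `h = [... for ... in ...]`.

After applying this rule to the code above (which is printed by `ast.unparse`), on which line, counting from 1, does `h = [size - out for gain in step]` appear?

Transformed code:
scale = 29
out -= step[28]
process(30)
h = [size - out for gain in step]
out = 29
scale = size

4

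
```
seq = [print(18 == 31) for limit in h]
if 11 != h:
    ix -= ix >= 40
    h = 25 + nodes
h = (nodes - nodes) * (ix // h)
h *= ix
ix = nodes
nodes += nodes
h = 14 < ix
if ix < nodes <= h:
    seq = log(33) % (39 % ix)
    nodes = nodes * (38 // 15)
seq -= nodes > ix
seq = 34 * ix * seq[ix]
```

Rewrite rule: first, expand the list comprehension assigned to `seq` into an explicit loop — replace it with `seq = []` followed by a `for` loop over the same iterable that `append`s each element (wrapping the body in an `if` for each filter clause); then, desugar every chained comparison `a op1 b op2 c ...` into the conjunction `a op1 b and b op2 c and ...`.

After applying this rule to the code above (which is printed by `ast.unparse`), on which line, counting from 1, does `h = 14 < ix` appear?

11

Transformed code:
seq = []
for limit in h:
    seq.append(print(18 == 31))
if 11 != h:
    ix -= ix >= 40
    h = 25 + nodes
h = (nodes - nodes) * (ix // h)
h *= ix
ix = nodes
nodes += nodes
h = 14 < ix
if ix < nodes and nodes <= h:
    seq = log(33) % (39 % ix)
    nodes = nodes * (38 // 15)
seq -= nodes > ix
seq = 34 * ix * seq[ix]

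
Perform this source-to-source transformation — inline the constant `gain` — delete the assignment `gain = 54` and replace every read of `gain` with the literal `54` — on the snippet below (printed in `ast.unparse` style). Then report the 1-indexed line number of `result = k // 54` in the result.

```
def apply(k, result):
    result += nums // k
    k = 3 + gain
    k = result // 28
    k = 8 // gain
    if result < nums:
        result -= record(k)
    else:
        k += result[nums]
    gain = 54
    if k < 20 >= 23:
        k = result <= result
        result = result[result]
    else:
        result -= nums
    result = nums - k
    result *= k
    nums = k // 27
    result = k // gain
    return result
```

18

Transformed code:
def apply(k, result):
    result += nums // k
    k = 3 + 54
    k = result // 28
    k = 8 // 54
    if result < nums:
        result -= record(k)
    else:
        k += result[nums]
    if k < 20 >= 23:
        k = result <= result
        result = result[result]
    else:
        result -= nums
    result = nums - k
    result *= k
    nums = k // 27
    result = k // 54
    return result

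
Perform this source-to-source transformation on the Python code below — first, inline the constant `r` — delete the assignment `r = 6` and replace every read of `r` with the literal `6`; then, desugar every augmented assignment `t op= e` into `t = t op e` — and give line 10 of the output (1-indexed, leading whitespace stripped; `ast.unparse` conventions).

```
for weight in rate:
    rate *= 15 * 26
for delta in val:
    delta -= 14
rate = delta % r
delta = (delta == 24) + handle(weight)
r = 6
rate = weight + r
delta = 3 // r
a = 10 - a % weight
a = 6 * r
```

a = 6 * 6

Transformed code:
for weight in rate:
    rate = rate * (15 * 26)
for delta in val:
    delta = delta - 14
rate = delta % 6
delta = (delta == 24) + handle(weight)
rate = weight + 6
delta = 3 // 6
a = 10 - a % weight
a = 6 * 6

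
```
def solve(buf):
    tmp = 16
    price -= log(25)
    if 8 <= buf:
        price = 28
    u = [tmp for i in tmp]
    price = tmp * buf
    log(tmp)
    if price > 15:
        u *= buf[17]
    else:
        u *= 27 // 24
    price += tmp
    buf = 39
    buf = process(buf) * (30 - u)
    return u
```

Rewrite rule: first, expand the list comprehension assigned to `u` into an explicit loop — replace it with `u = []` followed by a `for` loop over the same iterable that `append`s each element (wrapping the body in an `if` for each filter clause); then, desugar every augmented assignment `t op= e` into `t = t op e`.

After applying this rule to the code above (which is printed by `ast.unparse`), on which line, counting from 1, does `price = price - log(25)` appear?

3

Transformed code:
def solve(buf):
    tmp = 16
    price = price - log(25)
    if 8 <= buf:
        price = 28
    u = []
    for i in tmp:
        u.append(tmp)
    price = tmp * buf
    log(tmp)
    if price > 15:
        u = u * buf[17]
    else:
        u = u * (27 // 24)
    price = price + tmp
    buf = 39
    buf = process(buf) * (30 - u)
    return u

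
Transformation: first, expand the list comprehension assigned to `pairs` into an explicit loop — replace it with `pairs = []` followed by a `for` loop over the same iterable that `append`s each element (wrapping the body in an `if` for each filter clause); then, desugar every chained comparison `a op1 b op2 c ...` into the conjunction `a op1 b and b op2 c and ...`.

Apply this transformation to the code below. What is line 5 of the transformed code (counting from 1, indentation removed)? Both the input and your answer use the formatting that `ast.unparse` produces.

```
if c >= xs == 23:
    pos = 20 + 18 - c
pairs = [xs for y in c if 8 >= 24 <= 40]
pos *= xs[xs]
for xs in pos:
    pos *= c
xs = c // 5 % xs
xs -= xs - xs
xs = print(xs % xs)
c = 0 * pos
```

Transformed code:
if c >= xs and xs == 23:
    pos = 20 + 18 - c
pairs = []
for y in c:
    if 8 >= 24 and 24 <= 40:
        pairs.append(xs)
pos *= xs[xs]
for xs in pos:
    pos *= c
xs = c // 5 % xs
xs -= xs - xs
xs = print(xs % xs)
c = 0 * pos

if 8 >= 24 and 24 <= 40:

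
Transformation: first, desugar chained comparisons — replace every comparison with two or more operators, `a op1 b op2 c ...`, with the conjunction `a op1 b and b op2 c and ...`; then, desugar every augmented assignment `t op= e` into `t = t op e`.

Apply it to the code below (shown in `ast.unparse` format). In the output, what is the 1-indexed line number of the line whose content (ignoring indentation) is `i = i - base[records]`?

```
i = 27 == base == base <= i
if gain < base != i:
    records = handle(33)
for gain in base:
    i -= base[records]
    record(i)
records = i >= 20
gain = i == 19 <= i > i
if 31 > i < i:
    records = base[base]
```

5

Transformed code:
i = 27 == base and base == base and (base <= i)
if gain < base and base != i:
    records = handle(33)
for gain in base:
    i = i - base[records]
    record(i)
records = i >= 20
gain = i == 19 and 19 <= i and (i > i)
if 31 > i and i < i:
    records = base[base]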